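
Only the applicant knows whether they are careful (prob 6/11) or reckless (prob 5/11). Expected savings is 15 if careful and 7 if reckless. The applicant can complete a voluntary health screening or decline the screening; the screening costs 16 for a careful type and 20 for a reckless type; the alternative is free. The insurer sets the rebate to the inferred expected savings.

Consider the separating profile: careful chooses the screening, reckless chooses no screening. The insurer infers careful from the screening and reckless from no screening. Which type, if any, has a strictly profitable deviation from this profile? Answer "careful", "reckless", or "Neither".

careful

The screening pays 15; no screening pays 7.
careful: assigned the screening, nets 15 − 16 = -1; deviating to no screening nets 7.
reckless: assigned no screening, nets 7; deviating to the screening nets 15 − 20 = -5.
The careful type gains 8 by deviating.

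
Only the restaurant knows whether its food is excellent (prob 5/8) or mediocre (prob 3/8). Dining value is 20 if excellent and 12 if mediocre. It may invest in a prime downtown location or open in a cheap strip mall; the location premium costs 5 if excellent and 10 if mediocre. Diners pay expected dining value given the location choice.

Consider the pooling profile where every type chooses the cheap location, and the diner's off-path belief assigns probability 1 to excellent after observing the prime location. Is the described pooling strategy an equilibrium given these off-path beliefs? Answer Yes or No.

Yes

On path, the diner holds the prior and pays 5/8·20 + 3/8·12 = 17. Off path (the prime location), believing excellent, it pays 20.
excellent: the cheap location nets 17; the prime location nets 20 − 5 = 15. excellent stays.
mediocre: the cheap location nets 17; the prime location nets 20 − 10 = 10. mediocre stays.
No type deviates, so pooling is sustained.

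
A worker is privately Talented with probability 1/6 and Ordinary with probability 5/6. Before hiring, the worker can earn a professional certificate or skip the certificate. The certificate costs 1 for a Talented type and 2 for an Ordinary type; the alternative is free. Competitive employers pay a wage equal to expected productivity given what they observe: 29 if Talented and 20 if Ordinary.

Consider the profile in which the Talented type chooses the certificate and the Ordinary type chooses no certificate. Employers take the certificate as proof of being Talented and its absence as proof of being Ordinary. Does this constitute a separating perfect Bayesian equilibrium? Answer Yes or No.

No

Under these beliefs, the certificate earns wage 29 and no certificate earns wage 20.
Talented: the certificate nets 29 − 1 = 28; no certificate nets 20. Talented prefers the certificate.
Ordinary: the certificate nets 29 − 2 = 27; no certificate nets 20. Ordinary would deviate to the certificate.
Ordinary has a profitable deviation, so the profile is not an equilibrium.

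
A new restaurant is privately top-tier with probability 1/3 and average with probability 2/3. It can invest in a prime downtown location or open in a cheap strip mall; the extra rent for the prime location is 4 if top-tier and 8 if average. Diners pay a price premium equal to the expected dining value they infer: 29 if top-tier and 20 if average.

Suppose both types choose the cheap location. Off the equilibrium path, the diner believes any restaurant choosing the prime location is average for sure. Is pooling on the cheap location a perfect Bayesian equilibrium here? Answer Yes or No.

On path, the diner holds the prior and pays 1/3·29 + 2/3·20 = 23. Off path (the prime location), believing average, it pays 20.
top-tier: the cheap location nets 23; the prime location nets 20 − 4 = 16. top-tier stays.
average: the cheap location nets 23; the prime location nets 20 − 8 = 12. average stays.
No type deviates, so pooling is sustained.

Yes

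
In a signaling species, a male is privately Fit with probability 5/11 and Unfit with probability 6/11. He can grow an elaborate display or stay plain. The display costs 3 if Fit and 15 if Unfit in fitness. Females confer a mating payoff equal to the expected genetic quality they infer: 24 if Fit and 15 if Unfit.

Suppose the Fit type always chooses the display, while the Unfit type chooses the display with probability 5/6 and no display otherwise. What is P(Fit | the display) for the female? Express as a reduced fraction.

P(the display) = (5/11)·1 + (6/11)·(5/6) = 10/11.
By Bayes' rule, P(Fit | the display) = (5/11) / (10/11) = 1/2.

1/2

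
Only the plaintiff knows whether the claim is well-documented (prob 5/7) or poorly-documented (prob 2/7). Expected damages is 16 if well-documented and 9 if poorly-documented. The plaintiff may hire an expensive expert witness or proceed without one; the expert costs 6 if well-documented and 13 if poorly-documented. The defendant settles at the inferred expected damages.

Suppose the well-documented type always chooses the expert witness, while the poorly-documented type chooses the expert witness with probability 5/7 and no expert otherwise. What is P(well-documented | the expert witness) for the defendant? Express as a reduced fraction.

P(the expert witness) = (5/7)·1 + (2/7)·(5/7) = 45/49.
By Bayes' rule, P(well-documented | the expert witness) = (5/7) / (45/49) = 7/9.

7/9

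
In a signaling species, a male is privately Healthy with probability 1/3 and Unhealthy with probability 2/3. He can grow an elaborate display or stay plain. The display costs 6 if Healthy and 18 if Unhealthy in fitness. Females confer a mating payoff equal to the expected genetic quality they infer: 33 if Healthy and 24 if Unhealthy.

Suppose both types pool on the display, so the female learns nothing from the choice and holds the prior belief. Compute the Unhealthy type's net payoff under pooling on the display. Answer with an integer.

Pooled mating payoff = 1/3·33 + 2/3·24 = 27.
Unhealthy pays cost 18 for the display, so net payoff = 27 − 18 = 9.

9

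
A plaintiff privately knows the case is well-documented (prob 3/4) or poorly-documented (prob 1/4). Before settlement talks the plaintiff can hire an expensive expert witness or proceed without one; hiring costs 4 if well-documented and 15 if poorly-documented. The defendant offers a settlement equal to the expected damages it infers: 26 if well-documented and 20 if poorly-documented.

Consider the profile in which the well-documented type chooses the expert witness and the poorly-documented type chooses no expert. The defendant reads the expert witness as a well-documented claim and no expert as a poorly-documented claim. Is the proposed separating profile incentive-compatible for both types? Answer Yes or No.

Yes

Under these beliefs, the expert witness earns settlement 26 and no expert earns settlement 20.
well-documented: the expert witness nets 26 − 4 = 22; no expert nets 20. well-documented prefers the expert witness.
poorly-documented: the expert witness nets 26 − 15 = 11; no expert nets 20. poorly-documented prefers no expert.
Neither type deviates, so the separating profile is an equilibrium.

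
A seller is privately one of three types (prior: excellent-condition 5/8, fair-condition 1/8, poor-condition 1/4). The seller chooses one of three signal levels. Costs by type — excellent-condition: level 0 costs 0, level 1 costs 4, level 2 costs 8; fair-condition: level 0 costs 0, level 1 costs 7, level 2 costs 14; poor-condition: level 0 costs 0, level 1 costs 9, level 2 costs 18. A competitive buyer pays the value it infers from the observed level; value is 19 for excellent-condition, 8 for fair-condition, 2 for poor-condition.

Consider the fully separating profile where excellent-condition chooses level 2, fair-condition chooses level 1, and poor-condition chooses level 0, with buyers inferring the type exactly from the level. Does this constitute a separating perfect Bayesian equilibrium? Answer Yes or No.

Separating prices: level 2 → 19, level 1 → 8, level 0 → 2.
excellent-condition (assigned level 2): level 0: 2 − 0 = 2; level 1: 8 − 4 = 4; level 2: 19 − 8 = 11. excellent-condition stays.
fair-condition (assigned level 1): level 0: 2 − 0 = 2; level 1: 8 − 7 = 1; level 2: 19 − 14 = 5. fair-condition prefers level 2.
poor-condition (assigned level 0): level 0: 2 − 0 = 2; level 1: 8 − 9 = -1; level 2: 19 − 18 = 1. poor-condition stays.
At least one type deviates; the separating profile fails.

No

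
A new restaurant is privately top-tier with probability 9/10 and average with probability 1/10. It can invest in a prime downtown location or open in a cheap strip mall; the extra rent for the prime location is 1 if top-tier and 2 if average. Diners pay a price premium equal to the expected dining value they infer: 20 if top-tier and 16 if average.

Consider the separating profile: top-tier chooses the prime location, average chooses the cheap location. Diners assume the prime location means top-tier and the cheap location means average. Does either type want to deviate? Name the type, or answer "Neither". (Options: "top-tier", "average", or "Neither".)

average

The prime location pays 20; the cheap location pays 16.
top-tier: assigned the prime location, nets 20 − 1 = 19; deviating to the cheap location nets 16.
average: assigned the cheap location, nets 16; deviating to the prime location nets 20 − 2 = 18.
The average type gains 2 by deviating.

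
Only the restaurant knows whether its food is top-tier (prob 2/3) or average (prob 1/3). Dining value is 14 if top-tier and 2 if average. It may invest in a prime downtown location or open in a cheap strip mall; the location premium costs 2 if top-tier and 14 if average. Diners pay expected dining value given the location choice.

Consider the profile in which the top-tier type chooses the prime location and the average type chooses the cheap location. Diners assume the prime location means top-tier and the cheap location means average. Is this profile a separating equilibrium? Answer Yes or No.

Under these beliefs, the prime location earns price premium 14 and the cheap location earns price premium 2.
top-tier: the prime location nets 14 − 2 = 12; the cheap location nets 2. top-tier prefers the prime location.
average: the prime location nets 14 − 14 = 0; the cheap location nets 2. average prefers the cheap location.
Neither type deviates, so the separating profile is an equilibrium.

Yes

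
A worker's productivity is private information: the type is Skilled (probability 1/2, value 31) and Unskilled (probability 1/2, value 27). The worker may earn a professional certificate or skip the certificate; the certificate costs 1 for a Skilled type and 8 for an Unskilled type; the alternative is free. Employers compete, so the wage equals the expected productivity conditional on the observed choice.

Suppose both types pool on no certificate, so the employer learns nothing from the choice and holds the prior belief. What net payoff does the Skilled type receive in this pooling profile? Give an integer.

29

Pooled wage = 1/2·31 + 1/2·27 = 29.
Skilled pays no cost for no certificate, so net payoff = 29.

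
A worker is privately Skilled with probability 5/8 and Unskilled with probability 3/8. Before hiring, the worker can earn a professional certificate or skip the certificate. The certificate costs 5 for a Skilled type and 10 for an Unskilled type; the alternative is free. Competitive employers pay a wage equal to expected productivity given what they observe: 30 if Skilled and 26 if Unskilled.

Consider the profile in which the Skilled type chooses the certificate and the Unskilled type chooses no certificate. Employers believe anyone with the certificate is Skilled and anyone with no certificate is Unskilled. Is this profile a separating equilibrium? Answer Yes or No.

Under these beliefs, the certificate earns wage 30 and no certificate earns wage 26.
Skilled: the certificate nets 30 − 5 = 25; no certificate nets 26. Skilled would deviate to no certificate.
Unskilled: the certificate nets 30 − 10 = 20; no certificate nets 26. Unskilled prefers no certificate.
Skilled has a profitable deviation, so the profile is not an equilibrium.

No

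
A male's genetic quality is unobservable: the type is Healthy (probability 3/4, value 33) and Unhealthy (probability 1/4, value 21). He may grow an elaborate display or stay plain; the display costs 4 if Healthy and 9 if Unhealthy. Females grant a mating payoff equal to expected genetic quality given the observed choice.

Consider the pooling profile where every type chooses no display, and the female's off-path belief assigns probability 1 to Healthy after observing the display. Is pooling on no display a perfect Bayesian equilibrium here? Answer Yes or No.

On path, the female holds the prior and pays 3/4·33 + 1/4·21 = 30. Off path (the display), believing Healthy, it pays 33.
Healthy: no display nets 30; the display nets 33 − 4 = 29. Healthy stays.
Unhealthy: no display nets 30; the display nets 33 − 9 = 24. Unhealthy stays.
No type deviates, so pooling is sustained.

Yes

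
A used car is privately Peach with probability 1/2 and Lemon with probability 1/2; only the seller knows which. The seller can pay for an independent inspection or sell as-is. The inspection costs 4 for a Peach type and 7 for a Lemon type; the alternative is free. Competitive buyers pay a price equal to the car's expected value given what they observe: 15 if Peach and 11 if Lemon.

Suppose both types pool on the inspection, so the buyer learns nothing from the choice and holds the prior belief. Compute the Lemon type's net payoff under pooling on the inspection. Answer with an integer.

Pooled price = 1/2·15 + 1/2·11 = 13.
Lemon pays cost 7 for the inspection, so net payoff = 13 − 7 = 6.

6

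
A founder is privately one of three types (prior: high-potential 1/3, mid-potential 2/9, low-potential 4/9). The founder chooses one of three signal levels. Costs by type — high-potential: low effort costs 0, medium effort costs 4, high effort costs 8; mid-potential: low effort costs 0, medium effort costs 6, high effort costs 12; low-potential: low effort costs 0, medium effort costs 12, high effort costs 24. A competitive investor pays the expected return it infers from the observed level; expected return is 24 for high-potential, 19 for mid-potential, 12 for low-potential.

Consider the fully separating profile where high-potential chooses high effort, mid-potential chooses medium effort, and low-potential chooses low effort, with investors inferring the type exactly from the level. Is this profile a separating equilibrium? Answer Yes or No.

Separating valuations: high effort → 24, medium effort → 19, low effort → 12.
high-potential (assigned high effort): low effort: 12 − 0 = 12; medium effort: 19 − 4 = 15; high effort: 24 − 8 = 16. high-potential stays.
mid-potential (assigned medium effort): low effort: 12 − 0 = 12; medium effort: 19 − 6 = 13; high effort: 24 − 12 = 12. mid-potential stays.
low-potential (assigned low effort): low effort: 12 − 0 = 12; medium effort: 19 − 12 = 7; high effort: 24 − 24 = 0. low-potential stays.
Every type prefers its assigned level; separation holds.

Yes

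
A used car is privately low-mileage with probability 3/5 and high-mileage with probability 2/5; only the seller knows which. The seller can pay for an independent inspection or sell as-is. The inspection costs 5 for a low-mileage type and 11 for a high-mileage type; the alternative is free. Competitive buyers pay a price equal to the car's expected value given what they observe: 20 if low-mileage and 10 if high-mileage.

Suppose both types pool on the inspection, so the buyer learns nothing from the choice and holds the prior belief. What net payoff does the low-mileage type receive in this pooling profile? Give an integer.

11

Pooled price = 3/5·20 + 2/5·10 = 16.
low-mileage pays cost 5 for the inspection, so net payoff = 16 − 5 = 11.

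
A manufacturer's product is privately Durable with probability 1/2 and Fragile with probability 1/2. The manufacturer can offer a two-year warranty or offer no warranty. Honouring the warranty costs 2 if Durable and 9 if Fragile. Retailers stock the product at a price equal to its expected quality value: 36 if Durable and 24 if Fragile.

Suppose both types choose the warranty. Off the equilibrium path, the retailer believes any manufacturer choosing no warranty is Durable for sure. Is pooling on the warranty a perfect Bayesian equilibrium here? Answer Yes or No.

No

On path, the retailer holds the prior and pays 1/2·36 + 1/2·24 = 30. Off path (no warranty), believing Durable, it pays 36.
Durable: the warranty nets 30 − 2 = 28; no warranty nets 36. Durable would deviate.
Fragile: the warranty nets 30 − 9 = 21; no warranty nets 36. Fragile would deviate.
A type deviates, so pooling fails.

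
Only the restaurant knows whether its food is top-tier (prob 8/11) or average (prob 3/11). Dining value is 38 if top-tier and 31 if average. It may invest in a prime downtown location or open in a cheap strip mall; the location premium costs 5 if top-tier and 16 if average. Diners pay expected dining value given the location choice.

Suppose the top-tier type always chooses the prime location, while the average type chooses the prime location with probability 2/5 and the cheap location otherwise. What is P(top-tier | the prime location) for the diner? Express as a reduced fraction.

P(the prime location) = (8/11)·1 + (3/11)·(2/5) = 46/55.
By Bayes' rule, P(top-tier | the prime location) = (8/11) / (46/55) = 20/23.

20/23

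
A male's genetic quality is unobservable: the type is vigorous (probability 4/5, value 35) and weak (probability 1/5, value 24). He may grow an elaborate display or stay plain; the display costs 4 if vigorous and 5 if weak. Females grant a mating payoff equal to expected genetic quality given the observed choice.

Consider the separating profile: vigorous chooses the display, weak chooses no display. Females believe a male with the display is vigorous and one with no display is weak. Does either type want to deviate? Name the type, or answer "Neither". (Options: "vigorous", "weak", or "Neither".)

The display pays 35; no display pays 24.
vigorous: assigned the display, nets 35 − 4 = 31; deviating to no display nets 24.
weak: assigned no display, nets 24; deviating to the display nets 35 − 5 = 30.
The weak type gains 6 by deviating.

weak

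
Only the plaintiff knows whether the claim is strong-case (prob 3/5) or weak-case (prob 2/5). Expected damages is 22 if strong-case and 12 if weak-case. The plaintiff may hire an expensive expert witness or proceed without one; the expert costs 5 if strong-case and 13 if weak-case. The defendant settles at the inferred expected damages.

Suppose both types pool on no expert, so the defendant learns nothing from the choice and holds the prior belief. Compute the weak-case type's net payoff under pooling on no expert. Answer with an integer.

Pooled settlement = 3/5·22 + 2/5·12 = 18.
weak-case pays no cost for no expert, so net payoff = 18.

18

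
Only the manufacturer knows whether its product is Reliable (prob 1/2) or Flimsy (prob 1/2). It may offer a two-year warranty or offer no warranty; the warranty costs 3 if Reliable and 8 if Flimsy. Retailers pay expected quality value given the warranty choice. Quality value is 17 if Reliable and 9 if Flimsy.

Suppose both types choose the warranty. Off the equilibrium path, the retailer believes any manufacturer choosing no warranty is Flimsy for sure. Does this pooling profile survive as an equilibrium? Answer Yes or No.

No

On path, the retailer holds the prior and pays 1/2·17 + 1/2·9 = 13. Off path (no warranty), believing Flimsy, it pays 9.
Reliable: the warranty nets 13 − 3 = 10; no warranty nets 9. Reliable stays.
Flimsy: the warranty nets 13 − 8 = 5; no warranty nets 9. Flimsy would deviate.
A type deviates, so pooling fails.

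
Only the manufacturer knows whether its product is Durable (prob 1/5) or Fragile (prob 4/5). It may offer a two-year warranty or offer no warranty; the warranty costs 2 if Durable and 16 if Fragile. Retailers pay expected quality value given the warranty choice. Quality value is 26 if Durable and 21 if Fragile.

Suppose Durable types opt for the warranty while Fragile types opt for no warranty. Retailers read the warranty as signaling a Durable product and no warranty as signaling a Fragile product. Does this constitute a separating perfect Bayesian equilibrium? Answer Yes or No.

Under these beliefs, the warranty earns price 26 and no warranty earns price 21.
Durable: the warranty nets 26 − 2 = 24; no warranty nets 21. Durable prefers the warranty.
Fragile: the warranty nets 26 − 16 = 10; no warranty nets 21. Fragile prefers no warranty.
Neither type deviates, so the separating profile is an equilibrium.

Yes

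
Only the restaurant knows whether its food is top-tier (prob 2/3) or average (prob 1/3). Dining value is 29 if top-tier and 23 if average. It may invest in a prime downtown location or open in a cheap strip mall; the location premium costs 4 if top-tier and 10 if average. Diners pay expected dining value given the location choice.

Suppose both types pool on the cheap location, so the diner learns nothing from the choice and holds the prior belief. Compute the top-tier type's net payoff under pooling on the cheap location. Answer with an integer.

27

Pooled price premium = 2/3·29 + 1/3·23 = 27.
top-tier pays no cost for the cheap location, so net payoff = 27.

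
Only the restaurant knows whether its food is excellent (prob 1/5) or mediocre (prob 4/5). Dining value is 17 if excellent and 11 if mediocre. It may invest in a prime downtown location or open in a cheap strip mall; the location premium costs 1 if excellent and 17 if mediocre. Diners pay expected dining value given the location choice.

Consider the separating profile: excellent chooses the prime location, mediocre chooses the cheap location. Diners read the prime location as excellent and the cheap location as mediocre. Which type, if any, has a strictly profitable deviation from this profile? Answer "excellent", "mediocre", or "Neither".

Neither

The prime location pays 17; the cheap location pays 11.
excellent: assigned the prime location, nets 17 − 1 = 16; deviating to the cheap location nets 11.
mediocre: assigned the cheap location, nets 11; deviating to the prime location nets 17 − 17 = 0.
Both types strictly prefer their assigned action; no profitable deviation.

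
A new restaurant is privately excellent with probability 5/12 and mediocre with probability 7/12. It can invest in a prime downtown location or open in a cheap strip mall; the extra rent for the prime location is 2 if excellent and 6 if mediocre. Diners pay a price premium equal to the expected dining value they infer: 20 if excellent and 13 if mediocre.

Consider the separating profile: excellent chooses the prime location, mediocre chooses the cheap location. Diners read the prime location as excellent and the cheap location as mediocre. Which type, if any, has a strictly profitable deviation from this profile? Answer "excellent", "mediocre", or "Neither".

The prime location pays 20; the cheap location pays 13.
excellent: assigned the prime location, nets 20 − 2 = 18; deviating to the cheap location nets 13.
mediocre: assigned the cheap location, nets 13; deviating to the prime location nets 20 − 6 = 14.
The mediocre type gains 1 by deviating.

mediocre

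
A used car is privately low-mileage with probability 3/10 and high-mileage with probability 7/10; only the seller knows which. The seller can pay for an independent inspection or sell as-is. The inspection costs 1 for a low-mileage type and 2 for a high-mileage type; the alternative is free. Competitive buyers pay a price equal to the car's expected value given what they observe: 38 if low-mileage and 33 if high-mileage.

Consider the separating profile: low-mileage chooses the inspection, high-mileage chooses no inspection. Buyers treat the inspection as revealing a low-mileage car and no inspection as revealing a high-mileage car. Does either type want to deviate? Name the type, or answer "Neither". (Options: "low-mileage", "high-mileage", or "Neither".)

The inspection pays 38; no inspection pays 33.
low-mileage: assigned the inspection, nets 38 − 1 = 37; deviating to no inspection nets 33.
high-mileage: assigned no inspection, nets 33; deviating to the inspection nets 38 − 2 = 36.
The high-mileage type gains 3 by deviating.

high-mileage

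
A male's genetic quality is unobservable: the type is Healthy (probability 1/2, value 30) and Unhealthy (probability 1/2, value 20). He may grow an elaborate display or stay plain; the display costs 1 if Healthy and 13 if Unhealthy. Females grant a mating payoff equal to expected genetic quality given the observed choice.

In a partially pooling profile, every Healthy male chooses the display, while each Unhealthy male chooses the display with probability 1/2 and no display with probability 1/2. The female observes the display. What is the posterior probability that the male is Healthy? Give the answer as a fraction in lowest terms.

P(the display) = (1/2)·1 + (1/2)·(1/2) = 3/4.
By Bayes' rule, P(Healthy | the display) = (1/2) / (3/4) = 2/3.

2/3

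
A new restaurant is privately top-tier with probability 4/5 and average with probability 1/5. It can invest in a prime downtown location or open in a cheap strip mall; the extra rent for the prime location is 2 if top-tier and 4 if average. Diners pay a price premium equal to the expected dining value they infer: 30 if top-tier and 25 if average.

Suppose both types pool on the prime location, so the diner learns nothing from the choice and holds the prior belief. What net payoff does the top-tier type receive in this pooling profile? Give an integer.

Pooled price premium = 4/5·30 + 1/5·25 = 29.
top-tier pays cost 2 for the prime location, so net payoff = 29 − 2 = 27.

27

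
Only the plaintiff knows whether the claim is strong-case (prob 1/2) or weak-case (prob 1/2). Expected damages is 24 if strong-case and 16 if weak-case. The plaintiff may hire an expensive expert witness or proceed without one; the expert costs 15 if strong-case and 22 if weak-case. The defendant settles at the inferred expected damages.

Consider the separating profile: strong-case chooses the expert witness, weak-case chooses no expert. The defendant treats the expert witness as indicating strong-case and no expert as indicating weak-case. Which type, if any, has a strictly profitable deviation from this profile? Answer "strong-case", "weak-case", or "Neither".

The expert witness pays 24; no expert pays 16.
strong-case: assigned the expert witness, nets 24 − 15 = 9; deviating to no expert nets 16.
weak-case: assigned no expert, nets 16; deviating to the expert witness nets 24 − 22 = 2.
The strong-case type gains 7 by deviating.

strong-case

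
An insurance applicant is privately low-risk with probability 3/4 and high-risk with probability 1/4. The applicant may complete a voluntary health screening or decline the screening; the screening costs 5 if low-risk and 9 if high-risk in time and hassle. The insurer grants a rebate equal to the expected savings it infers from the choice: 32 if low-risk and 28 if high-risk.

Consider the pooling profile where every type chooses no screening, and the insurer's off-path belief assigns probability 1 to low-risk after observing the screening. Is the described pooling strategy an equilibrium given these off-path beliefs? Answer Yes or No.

On path, the insurer holds the prior and pays 3/4·32 + 1/4·28 = 31. Off path (the screening), believing low-risk, it pays 32.
low-risk: no screening nets 31; the screening nets 32 − 5 = 27. low-risk stays.
high-risk: no screening nets 31; the screening nets 32 − 9 = 23. high-risk stays.
No type deviates, so pooling is sustained.

Yes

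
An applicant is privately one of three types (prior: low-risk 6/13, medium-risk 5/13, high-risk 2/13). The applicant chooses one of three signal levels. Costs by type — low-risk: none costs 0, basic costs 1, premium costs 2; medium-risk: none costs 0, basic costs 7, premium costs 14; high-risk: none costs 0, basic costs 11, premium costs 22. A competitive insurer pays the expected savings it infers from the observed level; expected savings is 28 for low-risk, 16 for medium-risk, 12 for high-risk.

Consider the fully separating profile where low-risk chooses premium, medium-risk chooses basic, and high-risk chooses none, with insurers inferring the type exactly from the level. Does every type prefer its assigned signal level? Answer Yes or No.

Separating rebates: premium → 28, basic → 16, none → 12.
low-risk (assigned premium): none: 12 − 0 = 12; basic: 16 − 1 = 15; premium: 28 − 2 = 26. low-risk stays.
medium-risk (assigned basic): none: 12 − 0 = 12; basic: 16 − 7 = 9; premium: 28 − 14 = 14. medium-risk prefers premium.
high-risk (assigned none): none: 12 − 0 = 12; basic: 16 − 11 = 5; premium: 28 − 22 = 6. high-risk stays.
At least one type deviates; the separating profile fails.

No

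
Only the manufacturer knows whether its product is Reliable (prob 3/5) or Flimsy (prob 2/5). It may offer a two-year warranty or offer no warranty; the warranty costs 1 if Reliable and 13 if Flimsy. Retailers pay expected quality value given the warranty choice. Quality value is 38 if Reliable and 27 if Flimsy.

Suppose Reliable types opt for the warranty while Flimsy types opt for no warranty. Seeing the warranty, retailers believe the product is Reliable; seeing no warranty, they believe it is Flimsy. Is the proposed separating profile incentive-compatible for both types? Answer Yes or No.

Under these beliefs, the warranty earns price 38 and no warranty earns price 27.
Reliable: the warranty nets 38 − 1 = 37; no warranty nets 27. Reliable prefers the warranty.
Flimsy: the warranty nets 38 − 13 = 25; no warranty nets 27. Flimsy prefers no warranty.
Neither type deviates, so the separating profile is an equilibrium.

Yes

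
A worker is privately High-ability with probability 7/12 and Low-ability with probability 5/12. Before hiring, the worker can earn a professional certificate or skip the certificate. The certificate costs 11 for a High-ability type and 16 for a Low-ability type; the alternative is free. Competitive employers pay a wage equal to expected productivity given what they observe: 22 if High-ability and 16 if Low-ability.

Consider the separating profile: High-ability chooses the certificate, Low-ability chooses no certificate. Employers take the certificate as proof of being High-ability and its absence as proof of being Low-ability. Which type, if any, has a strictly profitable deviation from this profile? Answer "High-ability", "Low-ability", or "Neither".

High-ability

The certificate pays 22; no certificate pays 16.
High-ability: assigned the certificate, nets 22 − 11 = 11; deviating to no certificate nets 16.
Low-ability: assigned no certificate, nets 16; deviating to the certificate nets 22 − 16 = 6.
The High-ability type gains 5 by deviating.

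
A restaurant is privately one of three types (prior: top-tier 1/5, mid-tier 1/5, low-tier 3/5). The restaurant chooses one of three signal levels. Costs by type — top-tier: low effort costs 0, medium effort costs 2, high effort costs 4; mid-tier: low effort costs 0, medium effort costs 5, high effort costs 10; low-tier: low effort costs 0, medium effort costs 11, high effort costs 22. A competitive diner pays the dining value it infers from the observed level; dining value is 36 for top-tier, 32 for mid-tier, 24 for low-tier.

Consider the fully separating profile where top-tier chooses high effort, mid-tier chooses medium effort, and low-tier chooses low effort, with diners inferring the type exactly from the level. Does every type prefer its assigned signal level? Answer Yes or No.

Separating price premiums: high effort → 36, medium effort → 32, low effort → 24.
top-tier (assigned high effort): low effort: 24 − 0 = 24; medium effort: 32 − 2 = 30; high effort: 36 − 4 = 32. top-tier stays.
mid-tier (assigned medium effort): low effort: 24 − 0 = 24; medium effort: 32 − 5 = 27; high effort: 36 − 10 = 26. mid-tier stays.
low-tier (assigned low effort): low effort: 24 − 0 = 24; medium effort: 32 − 11 = 21; high effort: 36 − 22 = 14. low-tier stays.
Every type prefers its assigned level; separation holds.

Yes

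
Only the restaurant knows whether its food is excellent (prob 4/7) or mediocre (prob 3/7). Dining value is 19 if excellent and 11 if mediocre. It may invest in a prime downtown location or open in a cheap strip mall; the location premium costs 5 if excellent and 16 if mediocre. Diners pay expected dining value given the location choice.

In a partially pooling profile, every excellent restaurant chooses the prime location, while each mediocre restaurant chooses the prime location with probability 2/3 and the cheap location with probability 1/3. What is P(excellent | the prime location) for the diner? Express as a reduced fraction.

P(the prime location) = (4/7)·1 + (3/7)·(2/3) = 6/7.
By Bayes' rule, P(excellent | the prime location) = (4/7) / (6/7) = 2/3.

2/3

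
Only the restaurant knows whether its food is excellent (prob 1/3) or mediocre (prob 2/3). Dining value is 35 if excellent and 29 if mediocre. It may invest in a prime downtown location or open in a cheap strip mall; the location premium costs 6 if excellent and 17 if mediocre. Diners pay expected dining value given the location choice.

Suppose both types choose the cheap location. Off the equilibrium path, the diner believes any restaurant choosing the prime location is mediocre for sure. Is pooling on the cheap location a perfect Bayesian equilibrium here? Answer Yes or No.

Yes

On path, the diner holds the prior and pays 1/3·35 + 2/3·29 = 31. Off path (the prime location), believing mediocre, it pays 29.
excellent: the cheap location nets 31; the prime location nets 29 − 6 = 23. excellent stays.
mediocre: the cheap location nets 31; the prime location nets 29 − 17 = 12. mediocre stays.
No type deviates, so pooling is sustained.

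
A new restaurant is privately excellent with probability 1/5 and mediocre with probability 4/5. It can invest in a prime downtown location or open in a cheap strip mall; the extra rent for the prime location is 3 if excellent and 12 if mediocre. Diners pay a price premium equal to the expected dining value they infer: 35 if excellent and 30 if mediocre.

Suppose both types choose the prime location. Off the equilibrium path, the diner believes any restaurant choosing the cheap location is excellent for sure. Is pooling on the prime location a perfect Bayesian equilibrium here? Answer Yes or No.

On path, the diner holds the prior and pays 1/5·35 + 4/5·30 = 31. Off path (the cheap location), believing excellent, it pays 35.
excellent: the prime location nets 31 − 3 = 28; the cheap location nets 35. excellent would deviate.
mediocre: the prime location nets 31 − 12 = 19; the cheap location nets 35. mediocre would deviate.
A type deviates, so pooling fails.

No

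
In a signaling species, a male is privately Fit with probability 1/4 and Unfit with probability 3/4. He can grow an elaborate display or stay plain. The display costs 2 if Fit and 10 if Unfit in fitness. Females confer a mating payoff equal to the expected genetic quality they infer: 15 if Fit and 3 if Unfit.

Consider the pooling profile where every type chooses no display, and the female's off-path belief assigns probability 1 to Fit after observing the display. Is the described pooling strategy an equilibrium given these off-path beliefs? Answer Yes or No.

No

On path, the female holds the prior and pays 1/4·15 + 3/4·3 = 6. Off path (the display), believing Fit, it pays 15.
Fit: no display nets 6; the display nets 15 − 2 = 13. Fit would deviate.
Unfit: no display nets 6; the display nets 15 − 10 = 5. Unfit stays.
A type deviates, so pooling fails.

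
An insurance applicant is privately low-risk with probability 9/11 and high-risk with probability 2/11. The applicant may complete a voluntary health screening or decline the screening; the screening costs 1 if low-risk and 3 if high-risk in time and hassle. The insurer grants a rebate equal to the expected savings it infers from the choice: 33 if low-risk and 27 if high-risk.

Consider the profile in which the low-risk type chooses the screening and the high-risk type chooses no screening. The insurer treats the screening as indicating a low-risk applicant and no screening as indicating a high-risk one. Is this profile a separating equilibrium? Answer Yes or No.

No

Under these beliefs, the screening earns rebate 33 and no screening earns rebate 27.
low-risk: the screening nets 33 − 1 = 32; no screening nets 27. low-risk prefers the screening.
high-risk: the screening nets 33 − 3 = 30; no screening nets 27. high-risk would deviate to the screening.
high-risk has a profitable deviation, so the profile is not an equilibrium.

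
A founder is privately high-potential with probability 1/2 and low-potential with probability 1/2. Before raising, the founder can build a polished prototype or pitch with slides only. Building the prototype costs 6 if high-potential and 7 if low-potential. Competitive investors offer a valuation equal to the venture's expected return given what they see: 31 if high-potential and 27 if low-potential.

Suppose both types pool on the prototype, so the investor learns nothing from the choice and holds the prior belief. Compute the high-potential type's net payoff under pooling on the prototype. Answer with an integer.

Pooled valuation = 1/2·31 + 1/2·27 = 29.
high-potential pays cost 6 for the prototype, so net payoff = 29 − 6 = 23.

23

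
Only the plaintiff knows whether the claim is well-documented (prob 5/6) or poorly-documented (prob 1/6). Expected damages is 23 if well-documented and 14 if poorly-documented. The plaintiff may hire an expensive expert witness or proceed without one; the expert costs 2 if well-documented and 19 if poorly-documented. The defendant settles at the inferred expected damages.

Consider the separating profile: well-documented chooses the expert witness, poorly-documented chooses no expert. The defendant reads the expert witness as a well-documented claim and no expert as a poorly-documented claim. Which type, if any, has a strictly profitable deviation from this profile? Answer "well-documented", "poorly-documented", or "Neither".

Neither

The expert witness pays 23; no expert pays 14.
well-documented: assigned the expert witness, nets 23 − 2 = 21; deviating to no expert nets 14.
poorly-documented: assigned no expert, nets 14; deviating to the expert witness nets 23 − 19 = 4.
Both types strictly prefer their assigned action; no profitable deviation.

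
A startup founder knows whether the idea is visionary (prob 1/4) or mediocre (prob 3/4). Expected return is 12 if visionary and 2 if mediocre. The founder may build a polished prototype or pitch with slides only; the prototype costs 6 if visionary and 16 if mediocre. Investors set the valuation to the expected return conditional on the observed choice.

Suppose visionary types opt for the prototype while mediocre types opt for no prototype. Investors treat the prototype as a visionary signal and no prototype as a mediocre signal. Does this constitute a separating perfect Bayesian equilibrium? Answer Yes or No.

Under these beliefs, the prototype earns valuation 12 and no prototype earns valuation 2.
visionary: the prototype nets 12 − 6 = 6; no prototype nets 2. visionary prefers the prototype.
mediocre: the prototype nets 12 − 16 = -4; no prototype nets 2. mediocre prefers no prototype.
Neither type deviates, so the separating profile is an equilibrium.

Yes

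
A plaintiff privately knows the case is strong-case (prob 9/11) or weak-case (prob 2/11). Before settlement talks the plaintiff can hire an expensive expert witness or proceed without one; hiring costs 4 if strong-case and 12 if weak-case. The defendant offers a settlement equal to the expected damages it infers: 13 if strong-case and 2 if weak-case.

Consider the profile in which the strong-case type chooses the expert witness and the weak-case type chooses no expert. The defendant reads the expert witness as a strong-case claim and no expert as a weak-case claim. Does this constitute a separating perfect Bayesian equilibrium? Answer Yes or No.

Under these beliefs, the expert witness earns settlement 13 and no expert earns settlement 2.
strong-case: the expert witness nets 13 − 4 = 9; no expert nets 2. strong-case prefers the expert witness.
weak-case: the expert witness nets 13 − 12 = 1; no expert nets 2. weak-case prefers no expert.
Neither type deviates, so the separating profile is an equilibrium.

Yes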